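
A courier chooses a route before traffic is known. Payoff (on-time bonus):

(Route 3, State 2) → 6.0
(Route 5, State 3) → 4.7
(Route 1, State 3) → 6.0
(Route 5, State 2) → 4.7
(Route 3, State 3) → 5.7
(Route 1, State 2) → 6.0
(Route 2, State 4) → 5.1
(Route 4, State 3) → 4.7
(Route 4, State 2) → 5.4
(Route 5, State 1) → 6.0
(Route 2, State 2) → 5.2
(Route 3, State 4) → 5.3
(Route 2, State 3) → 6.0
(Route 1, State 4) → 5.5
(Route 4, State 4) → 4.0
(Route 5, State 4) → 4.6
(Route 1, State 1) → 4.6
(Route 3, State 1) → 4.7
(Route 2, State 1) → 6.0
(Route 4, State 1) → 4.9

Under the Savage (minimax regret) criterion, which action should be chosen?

Route 2

Column bests: State 1=6.0, State 2=6.0, State 3=6.0, State 4=5.5.
Route 1 regrets: 1.4, 0.0, 0.0, 0.0 → max 1.4
Route 2 regrets: 0.0, 0.8, 0.0, 0.4 → max 0.8
Route 3 regrets: 1.3, 0.0, 0.3, 0.2 → max 1.3
Route 4 regrets: 1.1, 0.6, 1.3, 1.5 → max 1.5
Route 5 regrets: 0.0, 1.3, 1.3, 0.9 → max 1.3
Smallest max regret = 0.8 → Route 2.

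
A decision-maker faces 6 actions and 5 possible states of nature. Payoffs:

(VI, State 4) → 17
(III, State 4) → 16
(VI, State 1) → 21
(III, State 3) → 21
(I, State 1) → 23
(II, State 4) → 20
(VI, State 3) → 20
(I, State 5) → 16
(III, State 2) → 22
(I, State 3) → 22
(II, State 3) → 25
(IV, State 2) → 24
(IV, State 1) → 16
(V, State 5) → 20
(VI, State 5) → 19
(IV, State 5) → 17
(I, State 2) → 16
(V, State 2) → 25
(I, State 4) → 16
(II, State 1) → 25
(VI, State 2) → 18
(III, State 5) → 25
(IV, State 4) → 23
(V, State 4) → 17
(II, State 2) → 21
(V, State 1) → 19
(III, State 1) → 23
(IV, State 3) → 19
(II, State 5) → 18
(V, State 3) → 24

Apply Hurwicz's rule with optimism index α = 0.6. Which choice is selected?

II

I: 0.6·23 + 0.4·16 = 20.2
II: 0.6·25 + 0.4·18 = 22.2
III: 0.6·25 + 0.4·16 = 21.4
IV: 0.6·24 + 0.4·16 = 20.8
V: 0.6·25 + 0.4·17 = 21.8
VI: 0.6·21 + 0.4·17 = 19.4
Highest Hurwicz score = 22.2 → II.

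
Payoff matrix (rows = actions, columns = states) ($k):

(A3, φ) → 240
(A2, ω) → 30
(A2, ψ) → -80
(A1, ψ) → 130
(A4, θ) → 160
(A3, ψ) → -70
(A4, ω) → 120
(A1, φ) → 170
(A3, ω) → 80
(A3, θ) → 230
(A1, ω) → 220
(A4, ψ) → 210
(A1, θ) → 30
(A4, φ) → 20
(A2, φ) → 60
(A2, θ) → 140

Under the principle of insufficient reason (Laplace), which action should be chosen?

Row averages: A1=137.5, A2=37.5, A3=120, A4=127.5
Highest average = 137.5 → A1.

A1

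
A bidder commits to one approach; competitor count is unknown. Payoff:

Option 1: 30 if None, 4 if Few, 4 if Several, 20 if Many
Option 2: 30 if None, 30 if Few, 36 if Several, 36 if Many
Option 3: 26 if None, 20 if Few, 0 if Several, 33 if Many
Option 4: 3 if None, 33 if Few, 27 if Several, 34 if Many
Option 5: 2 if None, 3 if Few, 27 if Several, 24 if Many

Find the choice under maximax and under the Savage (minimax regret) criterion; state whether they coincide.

Row maxima: Option 1=30, Option 2=36, Option 3=33, Option 4=34, Option 5=27
Best best-case = 36 → Option 2.
Column bests: None=30, Few=33, Several=36, Many=36.
Option 1 regrets: 0, 29, 32, 16 → max 32
Option 2 regrets: 0, 3, 0, 0 → max 3
Option 3 regrets: 4, 13, 36, 3 → max 36
Option 4 regrets: 27, 0, 9, 2 → max 27
Option 5 regrets: 28, 30, 9, 12 → max 30
Smallest max regret = 3 → Option 2.

maximax → Option 2; minimax regret → Option 2 (agree)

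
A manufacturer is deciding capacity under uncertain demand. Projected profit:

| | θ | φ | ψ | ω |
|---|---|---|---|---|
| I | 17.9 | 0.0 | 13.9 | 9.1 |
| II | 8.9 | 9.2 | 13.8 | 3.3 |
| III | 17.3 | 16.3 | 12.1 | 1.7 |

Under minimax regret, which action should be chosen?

III

Column bests: θ=17.9, φ=16.3, ψ=13.9, ω=9.1.
I regrets: 0.0, 16.3, 0.0, 0.0 → max 16.3
II regrets: 9.0, 7.1, 0.1, 5.8 → max 9.0
III regrets: 0.6, 0.0, 1.8, 7.4 → max 7.4
Smallest max regret = 7.4 → III.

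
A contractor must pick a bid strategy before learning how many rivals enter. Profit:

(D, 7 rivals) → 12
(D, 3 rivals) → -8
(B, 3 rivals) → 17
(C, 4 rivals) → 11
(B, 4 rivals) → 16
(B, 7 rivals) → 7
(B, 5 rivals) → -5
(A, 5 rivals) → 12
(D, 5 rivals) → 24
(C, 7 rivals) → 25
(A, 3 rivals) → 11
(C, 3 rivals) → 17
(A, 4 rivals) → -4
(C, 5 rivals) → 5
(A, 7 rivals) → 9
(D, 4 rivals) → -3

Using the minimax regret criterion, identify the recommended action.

Column bests: 3 rivals=17, 4 rivals=16, 5 rivals=24, 7 rivals=25.
A regrets: 6, 20, 12, 16 → max 20
B regrets: 0, 0, 29, 18 → max 29
C regrets: 0, 5, 19, 0 → max 19
D regrets: 25, 19, 0, 13 → max 25
Smallest max regret = 19 → C.

C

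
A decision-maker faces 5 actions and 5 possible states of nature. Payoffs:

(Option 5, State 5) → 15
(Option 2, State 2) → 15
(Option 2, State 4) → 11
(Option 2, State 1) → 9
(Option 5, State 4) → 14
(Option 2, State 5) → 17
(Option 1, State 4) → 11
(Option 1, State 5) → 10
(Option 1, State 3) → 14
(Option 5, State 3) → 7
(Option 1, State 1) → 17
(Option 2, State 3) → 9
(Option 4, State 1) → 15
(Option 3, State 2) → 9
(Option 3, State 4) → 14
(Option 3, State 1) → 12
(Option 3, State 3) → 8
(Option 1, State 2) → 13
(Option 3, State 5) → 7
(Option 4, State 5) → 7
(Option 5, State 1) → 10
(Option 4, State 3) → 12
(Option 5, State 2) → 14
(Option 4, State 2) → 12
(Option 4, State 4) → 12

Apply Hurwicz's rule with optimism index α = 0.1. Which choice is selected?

Option 1

Option 1: 0.1·17 + 0.9·10 = 10.7
Option 2: 0.1·17 + 0.9·9 = 9.8
Option 3: 0.1·14 + 0.9·7 = 7.7
Option 4: 0.1·15 + 0.9·7 = 7.8
Option 5: 0.1·15 + 0.9·7 = 7.8
Highest Hurwicz score = 10.7 → Option 1.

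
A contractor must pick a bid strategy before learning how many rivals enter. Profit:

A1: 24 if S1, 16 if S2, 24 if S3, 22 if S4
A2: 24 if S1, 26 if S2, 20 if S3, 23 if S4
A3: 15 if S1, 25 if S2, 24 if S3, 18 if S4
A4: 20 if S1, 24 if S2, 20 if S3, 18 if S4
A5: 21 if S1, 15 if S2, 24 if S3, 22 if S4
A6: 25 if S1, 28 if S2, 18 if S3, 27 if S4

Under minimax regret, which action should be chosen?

Column bests: S1=25, S2=28, S3=24, S4=27.
A1 regrets: 1, 12, 0, 5 → max 12
A2 regrets: 1, 2, 4, 4 → max 4
A3 regrets: 10, 3, 0, 9 → max 10
A4 regrets: 5, 4, 4, 9 → max 9
A5 regrets: 4, 13, 0, 5 → max 13
A6 regrets: 0, 0, 6, 0 → max 6
Smallest max regret = 4 → A2.

A2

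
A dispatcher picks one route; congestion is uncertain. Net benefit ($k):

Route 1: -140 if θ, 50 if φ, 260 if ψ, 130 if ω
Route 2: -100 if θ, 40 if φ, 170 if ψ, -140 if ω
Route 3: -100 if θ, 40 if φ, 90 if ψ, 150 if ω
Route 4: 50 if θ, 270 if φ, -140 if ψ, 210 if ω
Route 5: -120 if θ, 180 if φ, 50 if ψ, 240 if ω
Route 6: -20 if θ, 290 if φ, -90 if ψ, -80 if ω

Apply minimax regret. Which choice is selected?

Route 5

Column bests: θ=50, φ=290, ψ=260, ω=240.
Route 1 regrets: 190, 240, 0, 110 → max 240
Route 2 regrets: 150, 250, 90, 380 → max 380
Route 3 regrets: 150, 250, 170, 90 → max 250
Route 4 regrets: 0, 20, 400, 30 → max 400
Route 5 regrets: 170, 110, 210, 0 → max 210
Route 6 regrets: 70, 0, 350, 320 → max 350
Smallest max regret = 210 → Route 5.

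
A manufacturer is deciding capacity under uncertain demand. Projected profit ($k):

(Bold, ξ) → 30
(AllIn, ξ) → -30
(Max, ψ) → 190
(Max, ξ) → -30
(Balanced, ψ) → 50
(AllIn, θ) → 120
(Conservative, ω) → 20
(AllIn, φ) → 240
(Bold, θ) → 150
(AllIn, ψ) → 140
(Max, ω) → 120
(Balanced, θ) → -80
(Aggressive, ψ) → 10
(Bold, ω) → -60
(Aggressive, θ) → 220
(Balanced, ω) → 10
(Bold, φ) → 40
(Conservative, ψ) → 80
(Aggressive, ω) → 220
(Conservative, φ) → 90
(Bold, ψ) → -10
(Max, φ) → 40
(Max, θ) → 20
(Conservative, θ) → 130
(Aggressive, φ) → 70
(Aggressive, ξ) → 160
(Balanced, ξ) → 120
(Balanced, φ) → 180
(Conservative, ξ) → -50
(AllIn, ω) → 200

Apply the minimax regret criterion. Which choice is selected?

Aggressive

Column bests: θ=220, φ=240, ψ=190, ω=220, ξ=160.
Conservative regrets: 90, 150, 110, 200, 210 → max 210
Balanced regrets: 300, 60, 140, 210, 40 → max 300
Aggressive regrets: 0, 170, 180, 0, 0 → max 180
Bold regrets: 70, 200, 200, 280, 130 → max 280
AllIn regrets: 100, 0, 50, 20, 190 → max 190
Max regrets: 200, 200, 0, 100, 190 → max 200
Smallest max regret = 180 → Aggressive.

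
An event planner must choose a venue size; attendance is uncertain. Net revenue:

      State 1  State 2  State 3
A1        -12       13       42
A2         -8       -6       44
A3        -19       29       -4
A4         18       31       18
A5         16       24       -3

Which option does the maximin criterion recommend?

Row minima: A1=-12, A2=-8, A3=-19, A4=18, A5=-3
Best worst-case = 18 → A4.

A4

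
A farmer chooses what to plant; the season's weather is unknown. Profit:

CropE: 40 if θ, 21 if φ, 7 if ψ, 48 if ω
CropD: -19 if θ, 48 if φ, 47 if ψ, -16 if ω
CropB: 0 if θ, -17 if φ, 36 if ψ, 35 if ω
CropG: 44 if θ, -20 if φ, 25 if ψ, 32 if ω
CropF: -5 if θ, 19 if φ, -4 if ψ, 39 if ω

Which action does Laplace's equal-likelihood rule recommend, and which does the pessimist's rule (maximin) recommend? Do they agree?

Row averages: CropE=29, CropD=15, CropB=13.5, CropG=20.25, CropF=12.25
Highest average = 29 → CropE.
Row minima: CropE=7, CropD=-19, CropB=-17, CropG=-20, CropF=-5
Best worst-case = 7 → CropE.

laplace → CropE; maximin → CropE (agree)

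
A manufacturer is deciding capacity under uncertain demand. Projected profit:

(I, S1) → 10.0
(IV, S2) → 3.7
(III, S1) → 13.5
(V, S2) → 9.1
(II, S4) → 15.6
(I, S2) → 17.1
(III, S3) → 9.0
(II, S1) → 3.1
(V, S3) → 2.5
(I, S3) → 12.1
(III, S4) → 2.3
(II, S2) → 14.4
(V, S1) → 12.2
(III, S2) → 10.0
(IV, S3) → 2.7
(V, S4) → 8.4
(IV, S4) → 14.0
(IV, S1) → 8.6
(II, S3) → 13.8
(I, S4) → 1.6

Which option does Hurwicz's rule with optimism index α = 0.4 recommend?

II

I: 0.4·17.1 + 0.6·1.6 = 7.8
II: 0.4·15.6 + 0.6·3.1 = 8.1
III: 0.4·13.5 + 0.6·2.3 = 6.78
IV: 0.4·14.0 + 0.6·2.7 = 7.22
V: 0.4·12.2 + 0.6·2.5 = 6.38
Highest Hurwicz score = 8.1 → II.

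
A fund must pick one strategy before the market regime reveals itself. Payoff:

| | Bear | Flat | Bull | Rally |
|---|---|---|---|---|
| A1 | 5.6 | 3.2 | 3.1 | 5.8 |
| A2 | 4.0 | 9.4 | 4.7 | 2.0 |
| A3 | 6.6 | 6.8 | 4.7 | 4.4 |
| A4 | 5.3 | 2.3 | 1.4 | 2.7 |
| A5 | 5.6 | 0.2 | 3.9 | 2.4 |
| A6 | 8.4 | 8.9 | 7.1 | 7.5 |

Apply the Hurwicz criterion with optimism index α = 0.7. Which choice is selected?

A1: 0.7·5.8 + 0.3·3.1 = 4.99
A2: 0.7·9.4 + 0.3·2.0 = 7.18
A3: 0.7·6.8 + 0.3·4.4 = 6.08
A4: 0.7·5.3 + 0.3·1.4 = 4.13
A5: 0.7·5.6 + 0.3·0.2 = 3.98
A6: 0.7·8.9 + 0.3·7.1 = 8.36
Highest Hurwicz score = 8.36 → A6.

A6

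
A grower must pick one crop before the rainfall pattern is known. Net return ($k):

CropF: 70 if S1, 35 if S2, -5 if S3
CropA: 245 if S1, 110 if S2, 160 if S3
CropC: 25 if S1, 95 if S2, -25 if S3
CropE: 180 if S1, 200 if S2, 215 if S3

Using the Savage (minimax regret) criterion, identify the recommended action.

CropE

Column bests: S1=245, S2=200, S3=215.
CropF regrets: 175, 165, 220 → max 220
CropA regrets: 0, 90, 55 → max 90
CropC regrets: 220, 105, 240 → max 240
CropE regrets: 65, 0, 0 → max 65
Smallest max regret = 65 → CropE.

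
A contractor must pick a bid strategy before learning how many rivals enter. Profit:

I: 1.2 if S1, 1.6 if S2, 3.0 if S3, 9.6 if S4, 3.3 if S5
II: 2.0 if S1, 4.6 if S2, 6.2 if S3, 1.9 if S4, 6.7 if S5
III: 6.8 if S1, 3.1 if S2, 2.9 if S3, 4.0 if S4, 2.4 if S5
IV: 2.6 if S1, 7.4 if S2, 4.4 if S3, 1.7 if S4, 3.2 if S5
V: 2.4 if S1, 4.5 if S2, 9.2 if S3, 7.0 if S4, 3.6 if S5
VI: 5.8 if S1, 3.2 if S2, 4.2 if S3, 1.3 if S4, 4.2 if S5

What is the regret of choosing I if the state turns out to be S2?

5.8

Best payoff under S2 is 7.4.
Regret = 7.4 − 1.6 = 5.8.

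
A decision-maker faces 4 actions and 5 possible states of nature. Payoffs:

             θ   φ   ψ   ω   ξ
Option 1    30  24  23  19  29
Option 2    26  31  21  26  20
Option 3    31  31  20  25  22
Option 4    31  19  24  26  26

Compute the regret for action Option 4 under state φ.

12

Best payoff under φ is 31.
Regret = 31 − 19 = 12.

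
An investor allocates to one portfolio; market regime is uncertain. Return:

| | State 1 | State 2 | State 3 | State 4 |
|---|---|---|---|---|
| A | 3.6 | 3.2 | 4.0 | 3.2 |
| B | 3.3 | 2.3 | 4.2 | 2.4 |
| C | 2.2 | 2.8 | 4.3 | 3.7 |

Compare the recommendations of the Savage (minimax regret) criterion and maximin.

minimax regret → A; maximin → A (agree)

Column bests: State 1=3.6, State 2=3.2, State 3=4.3, State 4=3.7.
A regrets: 0.0, 0.0, 0.3, 0.5 → max 0.5
B regrets: 0.3, 0.9, 0.1, 1.3 → max 1.3
C regrets: 1.4, 0.4, 0.0, 0.0 → max 1.4
Smallest max regret = 0.5 → A.
Row minima: A=3.2, B=2.3, C=2.2
Best worst-case = 3.2 → A.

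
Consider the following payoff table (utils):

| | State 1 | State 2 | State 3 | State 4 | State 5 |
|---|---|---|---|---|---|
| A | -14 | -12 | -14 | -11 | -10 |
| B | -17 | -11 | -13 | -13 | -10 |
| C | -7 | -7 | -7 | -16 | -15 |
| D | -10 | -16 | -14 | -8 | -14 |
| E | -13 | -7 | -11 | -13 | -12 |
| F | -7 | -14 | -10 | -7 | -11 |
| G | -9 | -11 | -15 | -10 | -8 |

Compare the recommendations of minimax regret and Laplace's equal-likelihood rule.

Column bests: State 1=-7, State 2=-7, State 3=-7, State 4=-7, State 5=-8.
A regrets: 7, 5, 7, 4, 2 → max 7
B regrets: 10, 4, 6, 6, 2 → max 10
C regrets: 0, 0, 0, 9, 7 → max 9
D regrets: 3, 9, 7, 1, 6 → max 9
E regrets: 6, 0, 4, 6, 4 → max 6
F regrets: 0, 7, 3, 0, 3 → max 7
G regrets: 2, 4, 8, 3, 0 → max 8
Smallest max regret = 6 → E.
Row averages: A=-12.2, B=-12.8, C=-10.4, D=-12.4, E=-11.2, F=-9.8, G=-10.6
Highest average = -9.8 → F.

minimax regret → E; laplace → F (disagree)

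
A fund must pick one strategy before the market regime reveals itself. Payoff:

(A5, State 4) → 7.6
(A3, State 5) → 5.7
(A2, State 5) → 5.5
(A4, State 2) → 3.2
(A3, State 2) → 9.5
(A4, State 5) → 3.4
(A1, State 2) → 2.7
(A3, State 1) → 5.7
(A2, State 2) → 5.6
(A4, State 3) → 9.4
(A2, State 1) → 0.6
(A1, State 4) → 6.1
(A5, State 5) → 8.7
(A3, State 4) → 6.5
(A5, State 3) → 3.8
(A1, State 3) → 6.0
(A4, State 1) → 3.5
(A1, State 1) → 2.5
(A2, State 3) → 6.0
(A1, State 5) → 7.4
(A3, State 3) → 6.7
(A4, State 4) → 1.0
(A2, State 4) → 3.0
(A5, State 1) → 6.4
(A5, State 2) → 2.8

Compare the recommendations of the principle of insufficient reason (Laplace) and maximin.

laplace → A3; maximin → A3 (agree)

Row averages: A1=4.94, A2=4.14, A3=6.82, A4=4.1, A5=5.86
Highest average = 6.82 → A3.
Row minima: A1=2.5, A2=0.6, A3=5.7, A4=1.0, A5=2.8
Best worst-case = 5.7 → A3.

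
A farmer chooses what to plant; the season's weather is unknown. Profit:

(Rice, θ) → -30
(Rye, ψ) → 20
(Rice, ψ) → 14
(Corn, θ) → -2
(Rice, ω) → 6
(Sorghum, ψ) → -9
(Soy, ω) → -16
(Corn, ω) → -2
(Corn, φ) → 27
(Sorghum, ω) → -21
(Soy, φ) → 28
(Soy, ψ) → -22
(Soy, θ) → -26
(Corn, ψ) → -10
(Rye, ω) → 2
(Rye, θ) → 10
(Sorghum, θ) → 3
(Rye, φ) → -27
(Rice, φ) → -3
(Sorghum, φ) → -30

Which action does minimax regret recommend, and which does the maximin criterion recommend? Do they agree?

Column bests: θ=10, φ=28, ψ=20, ω=6.
Rice regrets: 40, 31, 6, 0 → max 40
Rye regrets: 0, 55, 0, 4 → max 55
Corn regrets: 12, 1, 30, 8 → max 30
Sorghum regrets: 7, 58, 29, 27 → max 58
Soy regrets: 36, 0, 42, 22 → max 42
Smallest max regret = 30 → Corn.
Row minima: Rice=-30, Rye=-27, Corn=-10, Sorghum=-30, Soy=-26
Best worst-case = -10 → Corn.

minimax regret → Corn; maximin → Corn (agree)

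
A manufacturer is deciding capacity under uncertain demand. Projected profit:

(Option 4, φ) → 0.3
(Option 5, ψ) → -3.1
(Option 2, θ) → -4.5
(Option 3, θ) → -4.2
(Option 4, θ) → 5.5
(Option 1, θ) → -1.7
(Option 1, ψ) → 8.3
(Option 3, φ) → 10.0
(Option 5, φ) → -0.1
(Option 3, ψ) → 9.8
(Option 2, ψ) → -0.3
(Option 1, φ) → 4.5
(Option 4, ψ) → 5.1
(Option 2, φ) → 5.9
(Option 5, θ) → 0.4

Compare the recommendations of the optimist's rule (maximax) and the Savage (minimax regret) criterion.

Row maxima: Option 1=8.3, Option 2=5.9, Option 3=10.0, Option 4=5.5, Option 5=0.4
Best best-case = 10.0 → Option 3.
Column bests: θ=5.5, φ=10.0, ψ=9.8.
Option 1 regrets: 7.2, 5.5, 1.5 → max 7.2
Option 2 regrets: 10.0, 4.1, 10.1 → max 10.1
Option 3 regrets: 9.7, 0.0, 0.0 → max 9.7
Option 4 regrets: 0.0, 9.7, 4.7 → max 9.7
Option 5 regrets: 5.1, 10.1, 12.9 → max 12.9
Smallest max regret = 7.2 → Option 1.

maximax → Option 3; minimax regret → Option 1 (disagree)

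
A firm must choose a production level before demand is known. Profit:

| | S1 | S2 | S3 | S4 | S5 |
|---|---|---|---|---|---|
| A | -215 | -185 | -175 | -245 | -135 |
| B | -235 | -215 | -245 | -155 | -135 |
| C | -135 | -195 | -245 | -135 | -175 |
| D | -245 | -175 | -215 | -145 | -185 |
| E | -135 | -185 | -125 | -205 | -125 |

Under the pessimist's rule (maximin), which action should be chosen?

E

Row minima: A=-245, B=-245, C=-245, D=-245, E=-205
Best worst-case = -205 → E.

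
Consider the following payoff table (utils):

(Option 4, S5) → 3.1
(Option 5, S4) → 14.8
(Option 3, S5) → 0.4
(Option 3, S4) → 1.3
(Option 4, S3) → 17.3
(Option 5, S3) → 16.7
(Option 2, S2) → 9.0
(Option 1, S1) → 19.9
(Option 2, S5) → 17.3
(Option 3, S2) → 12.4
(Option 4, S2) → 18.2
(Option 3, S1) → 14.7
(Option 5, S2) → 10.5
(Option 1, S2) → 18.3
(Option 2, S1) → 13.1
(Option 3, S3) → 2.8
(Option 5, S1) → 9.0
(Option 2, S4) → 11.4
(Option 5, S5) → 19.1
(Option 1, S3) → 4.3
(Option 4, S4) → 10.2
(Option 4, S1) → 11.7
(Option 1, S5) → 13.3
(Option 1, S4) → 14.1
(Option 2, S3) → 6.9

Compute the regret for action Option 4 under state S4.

Best payoff under S4 is 14.8.
Regret = 14.8 − 10.2 = 4.6.

4.6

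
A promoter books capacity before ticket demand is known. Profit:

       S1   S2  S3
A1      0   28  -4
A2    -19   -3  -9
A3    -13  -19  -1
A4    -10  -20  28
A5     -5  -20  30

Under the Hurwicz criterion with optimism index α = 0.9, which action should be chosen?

A5

A1: 0.9·28 + 0.1·(-4) = 24.8
A2: 0.9·(-3) + 0.1·(-19) = -4.6
A3: 0.9·(-1) + 0.1·(-19) = -2.8
A4: 0.9·28 + 0.1·(-20) = 23.2
A5: 0.9·30 + 0.1·(-20) = 25
Highest Hurwicz score = 25 → A5.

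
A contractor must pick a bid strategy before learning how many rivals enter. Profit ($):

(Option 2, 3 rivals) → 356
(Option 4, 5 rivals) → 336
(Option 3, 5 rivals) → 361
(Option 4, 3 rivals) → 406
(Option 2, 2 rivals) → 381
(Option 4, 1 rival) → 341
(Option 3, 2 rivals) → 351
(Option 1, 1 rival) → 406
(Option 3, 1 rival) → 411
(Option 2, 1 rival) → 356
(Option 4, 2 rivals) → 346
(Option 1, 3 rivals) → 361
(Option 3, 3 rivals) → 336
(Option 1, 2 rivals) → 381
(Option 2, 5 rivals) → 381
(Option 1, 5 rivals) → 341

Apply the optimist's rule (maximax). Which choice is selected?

Option 3

Row maxima: Option 1=406, Option 2=381, Option 3=411, Option 4=406
Best best-case = 411 → Option 3.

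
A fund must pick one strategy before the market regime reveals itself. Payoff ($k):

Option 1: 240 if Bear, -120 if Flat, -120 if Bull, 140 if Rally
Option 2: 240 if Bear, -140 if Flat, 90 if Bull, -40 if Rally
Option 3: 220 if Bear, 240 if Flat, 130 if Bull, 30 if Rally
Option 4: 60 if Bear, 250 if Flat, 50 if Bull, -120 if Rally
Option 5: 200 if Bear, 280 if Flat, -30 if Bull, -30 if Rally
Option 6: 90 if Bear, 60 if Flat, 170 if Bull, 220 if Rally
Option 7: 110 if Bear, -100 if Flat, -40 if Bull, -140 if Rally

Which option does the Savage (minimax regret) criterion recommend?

Option 3

Column bests: Bear=240, Flat=280, Bull=170, Rally=220.
Option 1 regrets: 0, 400, 290, 80 → max 400
Option 2 regrets: 0, 420, 80, 260 → max 420
Option 3 regrets: 20, 40, 40, 190 → max 190
Option 4 regrets: 180, 30, 120, 340 → max 340
Option 5 regrets: 40, 0, 200, 250 → max 250
Option 6 regrets: 150, 220, 0, 0 → max 220
Option 7 regrets: 130, 380, 210, 360 → max 380
Smallest max regret = 190 → Option 3.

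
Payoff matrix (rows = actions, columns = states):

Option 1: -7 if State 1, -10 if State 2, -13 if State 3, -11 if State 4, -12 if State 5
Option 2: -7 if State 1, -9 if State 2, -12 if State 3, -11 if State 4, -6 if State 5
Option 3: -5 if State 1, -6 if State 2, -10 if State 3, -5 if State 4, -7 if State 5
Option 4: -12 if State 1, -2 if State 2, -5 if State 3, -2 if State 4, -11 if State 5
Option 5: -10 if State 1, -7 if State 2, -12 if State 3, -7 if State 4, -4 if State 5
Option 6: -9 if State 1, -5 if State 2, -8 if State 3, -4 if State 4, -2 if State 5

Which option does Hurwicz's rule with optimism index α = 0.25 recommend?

Option 1: 0.25·(-7) + 0.75·(-13) = -11.5
Option 2: 0.25·(-6) + 0.75·(-12) = -10.5
Option 3: 0.25·(-5) + 0.75·(-10) = -8.75
Option 4: 0.25·(-2) + 0.75·(-12) = -9.5
Option 5: 0.25·(-4) + 0.75·(-12) = -10
Option 6: 0.25·(-2) + 0.75·(-9) = -7.25
Highest Hurwicz score = -7.25 → Option 6.

Option 6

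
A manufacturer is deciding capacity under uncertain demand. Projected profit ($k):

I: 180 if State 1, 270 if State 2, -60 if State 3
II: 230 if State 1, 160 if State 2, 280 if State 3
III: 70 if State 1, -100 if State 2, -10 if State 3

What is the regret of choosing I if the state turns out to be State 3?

Best payoff under State 3 is 280.
Regret = 280 − (-60) = 340.

340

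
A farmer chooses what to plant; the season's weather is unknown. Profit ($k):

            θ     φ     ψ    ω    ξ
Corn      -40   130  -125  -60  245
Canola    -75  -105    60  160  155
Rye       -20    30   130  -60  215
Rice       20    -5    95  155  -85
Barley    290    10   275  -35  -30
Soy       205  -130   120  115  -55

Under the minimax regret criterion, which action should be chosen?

Barley

Column bests: θ=290, φ=130, ψ=275, ω=160, ξ=245.
Corn regrets: 330, 0, 400, 220, 0 → max 400
Canola regrets: 365, 235, 215, 0, 90 → max 365
Rye regrets: 310, 100, 145, 220, 30 → max 310
Rice regrets: 270, 135, 180, 5, 330 → max 330
Barley regrets: 0, 120, 0, 195, 275 → max 275
Soy regrets: 85, 260, 155, 45, 300 → max 300
Smallest max regret = 275 → Barley.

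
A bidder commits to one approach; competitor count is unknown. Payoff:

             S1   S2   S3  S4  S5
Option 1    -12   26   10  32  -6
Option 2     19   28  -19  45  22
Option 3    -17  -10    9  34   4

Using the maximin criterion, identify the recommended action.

Option 1

Row minima: Option 1=-12, Option 2=-19, Option 3=-17
Best worst-case = -12 → Option 1.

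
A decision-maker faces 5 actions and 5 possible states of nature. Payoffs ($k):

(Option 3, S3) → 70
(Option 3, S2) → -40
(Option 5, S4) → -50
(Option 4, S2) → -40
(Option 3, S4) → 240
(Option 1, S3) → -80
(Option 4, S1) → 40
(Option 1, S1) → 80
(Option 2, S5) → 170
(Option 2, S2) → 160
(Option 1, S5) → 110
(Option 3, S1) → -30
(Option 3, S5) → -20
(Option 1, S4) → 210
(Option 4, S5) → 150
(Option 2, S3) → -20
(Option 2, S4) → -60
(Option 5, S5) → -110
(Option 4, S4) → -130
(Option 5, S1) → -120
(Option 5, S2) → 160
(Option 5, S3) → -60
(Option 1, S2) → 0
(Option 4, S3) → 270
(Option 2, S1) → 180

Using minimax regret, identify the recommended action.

Option 3

Column bests: S1=180, S2=160, S3=270, S4=240, S5=170.
Option 1 regrets: 100, 160, 350, 30, 60 → max 350
Option 2 regrets: 0, 0, 290, 300, 0 → max 300
Option 3 regrets: 210, 200, 200, 0, 190 → max 210
Option 4 regrets: 140, 200, 0, 370, 20 → max 370
Option 5 regrets: 300, 0, 330, 290, 280 → max 330
Smallest max regret = 210 → Option 3.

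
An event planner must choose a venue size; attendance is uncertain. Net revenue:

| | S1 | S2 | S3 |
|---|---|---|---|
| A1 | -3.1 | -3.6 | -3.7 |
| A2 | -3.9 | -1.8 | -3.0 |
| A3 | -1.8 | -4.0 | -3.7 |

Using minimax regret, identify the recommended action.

A1

Column bests: S1=-1.8, S2=-1.8, S3=-3.0.
A1 regrets: 1.3, 1.8, 0.7 → max 1.8
A2 regrets: 2.1, 0.0, 0.0 → max 2.1
A3 regrets: 0.0, 2.2, 0.7 → max 2.2
Smallest max regret = 1.8 → A1.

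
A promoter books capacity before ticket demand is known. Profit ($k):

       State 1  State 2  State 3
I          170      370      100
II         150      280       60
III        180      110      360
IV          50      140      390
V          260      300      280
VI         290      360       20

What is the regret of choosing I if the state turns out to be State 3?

Best payoff under State 3 is 390.
Regret = 390 − 100 = 290.

290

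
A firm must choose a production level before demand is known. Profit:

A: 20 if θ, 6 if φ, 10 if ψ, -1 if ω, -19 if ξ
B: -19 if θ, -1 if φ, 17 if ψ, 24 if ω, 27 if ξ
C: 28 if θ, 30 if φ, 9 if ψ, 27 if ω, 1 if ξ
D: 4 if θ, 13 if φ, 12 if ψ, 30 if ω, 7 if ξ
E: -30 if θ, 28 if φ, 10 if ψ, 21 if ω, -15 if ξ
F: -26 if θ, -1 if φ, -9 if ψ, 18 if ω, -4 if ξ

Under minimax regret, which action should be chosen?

Column bests: θ=28, φ=30, ψ=17, ω=30, ξ=27.
A regrets: 8, 24, 7, 31, 46 → max 46
B regrets: 47, 31, 0, 6, 0 → max 47
C regrets: 0, 0, 8, 3, 26 → max 26
D regrets: 24, 17, 5, 0, 20 → max 24
E regrets: 58, 2, 7, 9, 42 → max 58
F regrets: 54, 31, 26, 12, 31 → max 54
Smallest max regret = 24 → D.

D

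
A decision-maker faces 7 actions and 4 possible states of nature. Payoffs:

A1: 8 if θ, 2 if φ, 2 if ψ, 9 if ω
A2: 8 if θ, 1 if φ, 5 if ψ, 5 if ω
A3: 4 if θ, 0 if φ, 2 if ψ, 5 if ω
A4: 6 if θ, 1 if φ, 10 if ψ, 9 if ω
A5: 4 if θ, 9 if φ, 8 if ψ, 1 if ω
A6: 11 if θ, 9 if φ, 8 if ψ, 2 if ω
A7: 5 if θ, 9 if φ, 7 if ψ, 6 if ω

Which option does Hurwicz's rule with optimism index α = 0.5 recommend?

A1: 0.5·9 + 0.5·2 = 5.5
A2: 0.5·8 + 0.5·1 = 4.5
A3: 0.5·5 + 0.5·0 = 2.5
A4: 0.5·10 + 0.5·1 = 5.5
A5: 0.5·9 + 0.5·1 = 5
A6: 0.5·11 + 0.5·2 = 6.5
A7: 0.5·9 + 0.5·5 = 7
Highest Hurwicz score = 7 → A7.

A7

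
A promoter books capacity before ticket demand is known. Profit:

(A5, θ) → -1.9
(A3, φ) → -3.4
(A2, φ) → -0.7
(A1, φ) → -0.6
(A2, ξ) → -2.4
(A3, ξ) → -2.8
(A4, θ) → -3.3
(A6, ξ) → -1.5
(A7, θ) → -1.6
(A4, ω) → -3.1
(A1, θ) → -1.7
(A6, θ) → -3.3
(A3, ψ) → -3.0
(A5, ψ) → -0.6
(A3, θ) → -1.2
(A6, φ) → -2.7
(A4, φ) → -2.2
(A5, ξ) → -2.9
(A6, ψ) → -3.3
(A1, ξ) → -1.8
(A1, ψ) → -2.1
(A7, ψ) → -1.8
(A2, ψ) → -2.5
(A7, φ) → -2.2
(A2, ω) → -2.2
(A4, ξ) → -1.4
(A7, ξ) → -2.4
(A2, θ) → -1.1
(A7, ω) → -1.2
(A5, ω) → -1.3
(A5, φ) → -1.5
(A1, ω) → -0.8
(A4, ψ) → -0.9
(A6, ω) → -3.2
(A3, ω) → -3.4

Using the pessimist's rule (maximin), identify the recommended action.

Row minima: A1=-2.1, A2=-2.5, A3=-3.4, A4=-3.3, A5=-2.9, A6=-3.3, A7=-2.4
Best worst-case = -2.1 → A1.

A1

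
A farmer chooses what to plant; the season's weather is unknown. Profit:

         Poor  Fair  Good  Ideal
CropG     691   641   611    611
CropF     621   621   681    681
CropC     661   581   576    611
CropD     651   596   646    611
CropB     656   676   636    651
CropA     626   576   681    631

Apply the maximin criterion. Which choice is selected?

Row minima: CropG=611, CropF=621, CropC=576, CropD=596, CropB=636, CropA=576
Best worst-case = 636 → CropB.

CropB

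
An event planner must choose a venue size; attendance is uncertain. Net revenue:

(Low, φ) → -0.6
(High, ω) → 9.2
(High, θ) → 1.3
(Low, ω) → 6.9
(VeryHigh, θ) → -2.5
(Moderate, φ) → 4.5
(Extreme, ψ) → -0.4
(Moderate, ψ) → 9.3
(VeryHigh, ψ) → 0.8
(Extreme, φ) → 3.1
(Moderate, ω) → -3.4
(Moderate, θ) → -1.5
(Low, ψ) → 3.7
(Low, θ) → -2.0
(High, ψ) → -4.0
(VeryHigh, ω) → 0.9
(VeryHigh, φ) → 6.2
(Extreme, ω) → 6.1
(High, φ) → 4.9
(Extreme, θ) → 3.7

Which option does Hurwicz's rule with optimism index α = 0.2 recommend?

Extreme

Low: 0.2·6.9 + 0.8·(-2.0) = -0.22
Moderate: 0.2·9.3 + 0.8·(-3.4) = -0.86
High: 0.2·9.2 + 0.8·(-4.0) = -1.36
VeryHigh: 0.2·6.2 + 0.8·(-2.5) = -0.76
Extreme: 0.2·6.1 + 0.8·(-0.4) = 0.9
Highest Hurwicz score = 0.9 → Extreme.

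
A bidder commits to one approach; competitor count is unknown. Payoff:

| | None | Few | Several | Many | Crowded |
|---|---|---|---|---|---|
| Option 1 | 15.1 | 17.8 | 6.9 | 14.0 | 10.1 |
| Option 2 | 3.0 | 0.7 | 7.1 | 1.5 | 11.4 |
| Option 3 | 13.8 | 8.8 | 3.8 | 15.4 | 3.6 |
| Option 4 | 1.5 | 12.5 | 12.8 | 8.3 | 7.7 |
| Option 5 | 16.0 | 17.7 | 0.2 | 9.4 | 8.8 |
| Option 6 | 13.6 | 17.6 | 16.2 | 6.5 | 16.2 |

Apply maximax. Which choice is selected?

Row maxima: Option 1=17.8, Option 2=11.4, Option 3=15.4, Option 4=12.8, Option 5=17.7, Option 6=17.6
Best best-case = 17.8 → Option 1.

Option 1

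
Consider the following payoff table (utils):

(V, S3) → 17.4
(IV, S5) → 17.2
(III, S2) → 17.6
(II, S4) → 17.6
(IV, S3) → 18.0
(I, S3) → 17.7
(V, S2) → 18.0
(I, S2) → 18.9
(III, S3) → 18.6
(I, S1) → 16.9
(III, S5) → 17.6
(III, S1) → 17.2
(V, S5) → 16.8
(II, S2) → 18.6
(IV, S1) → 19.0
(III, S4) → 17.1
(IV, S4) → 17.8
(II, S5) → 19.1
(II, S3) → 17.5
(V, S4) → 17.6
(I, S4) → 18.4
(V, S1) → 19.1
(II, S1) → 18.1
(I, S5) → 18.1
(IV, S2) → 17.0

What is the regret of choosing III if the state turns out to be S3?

0.0

Best payoff under S3 is 18.6.
Regret = 18.6 − 18.6 = 0.0.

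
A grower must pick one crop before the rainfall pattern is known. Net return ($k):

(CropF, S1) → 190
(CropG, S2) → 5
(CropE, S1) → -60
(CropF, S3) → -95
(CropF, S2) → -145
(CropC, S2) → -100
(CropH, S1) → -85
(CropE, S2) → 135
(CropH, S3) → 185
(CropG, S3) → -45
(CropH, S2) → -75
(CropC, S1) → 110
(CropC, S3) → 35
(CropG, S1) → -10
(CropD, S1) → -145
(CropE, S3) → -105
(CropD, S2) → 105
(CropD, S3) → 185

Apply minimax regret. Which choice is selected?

Column bests: S1=190, S2=135, S3=185.
CropF regrets: 0, 280, 280 → max 280
CropG regrets: 200, 130, 230 → max 230
CropE regrets: 250, 0, 290 → max 290
CropD regrets: 335, 30, 0 → max 335
CropC regrets: 80, 235, 150 → max 235
CropH regrets: 275, 210, 0 → max 275
Smallest max regret = 230 → CropG.

CropG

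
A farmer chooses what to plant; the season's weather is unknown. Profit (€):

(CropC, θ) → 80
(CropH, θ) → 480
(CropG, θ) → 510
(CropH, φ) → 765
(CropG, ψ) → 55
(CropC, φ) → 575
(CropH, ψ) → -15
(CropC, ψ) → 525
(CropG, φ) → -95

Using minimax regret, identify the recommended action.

CropC

Column bests: θ=510, φ=765, ψ=525.
CropG regrets: 0, 860, 470 → max 860
CropH regrets: 30, 0, 540 → max 540
CropC regrets: 430, 190, 0 → max 430
Smallest max regret = 430 → CropC.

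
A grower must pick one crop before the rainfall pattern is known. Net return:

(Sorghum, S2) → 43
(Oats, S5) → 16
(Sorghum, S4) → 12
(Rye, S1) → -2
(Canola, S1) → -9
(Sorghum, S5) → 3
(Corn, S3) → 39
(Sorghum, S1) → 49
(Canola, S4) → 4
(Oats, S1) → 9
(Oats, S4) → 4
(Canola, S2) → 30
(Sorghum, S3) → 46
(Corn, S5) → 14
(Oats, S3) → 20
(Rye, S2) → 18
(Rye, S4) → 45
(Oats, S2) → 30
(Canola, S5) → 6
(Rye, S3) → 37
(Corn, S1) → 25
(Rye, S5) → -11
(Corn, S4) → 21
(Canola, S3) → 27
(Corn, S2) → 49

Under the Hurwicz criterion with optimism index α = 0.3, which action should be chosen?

Corn

Rye: 0.3·45 + 0.7·(-11) = 5.8
Corn: 0.3·49 + 0.7·14 = 24.5
Canola: 0.3·30 + 0.7·(-9) = 2.7
Oats: 0.3·30 + 0.7·4 = 11.8
Sorghum: 0.3·49 + 0.7·3 = 16.8
Highest Hurwicz score = 24.5 → Corn.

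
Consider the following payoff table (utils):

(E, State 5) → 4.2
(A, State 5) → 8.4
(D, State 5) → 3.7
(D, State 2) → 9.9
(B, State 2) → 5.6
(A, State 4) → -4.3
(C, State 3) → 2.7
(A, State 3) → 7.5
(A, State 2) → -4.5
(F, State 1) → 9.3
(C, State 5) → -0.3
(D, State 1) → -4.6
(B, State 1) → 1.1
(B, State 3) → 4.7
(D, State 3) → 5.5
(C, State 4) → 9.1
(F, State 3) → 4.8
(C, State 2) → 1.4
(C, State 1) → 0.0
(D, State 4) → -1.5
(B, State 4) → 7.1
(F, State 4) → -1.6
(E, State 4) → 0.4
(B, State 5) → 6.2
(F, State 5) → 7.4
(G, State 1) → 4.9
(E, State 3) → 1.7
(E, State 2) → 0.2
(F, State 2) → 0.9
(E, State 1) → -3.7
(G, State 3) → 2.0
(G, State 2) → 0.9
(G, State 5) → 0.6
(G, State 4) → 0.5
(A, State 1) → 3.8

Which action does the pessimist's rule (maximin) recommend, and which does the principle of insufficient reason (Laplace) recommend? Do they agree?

Row minima: A=-4.5, B=1.1, C=-0.3, D=-4.6, E=-3.7, F=-1.6, G=0.5
Best worst-case = 1.1 → B.
Row averages: A=2.18, B=4.94, C=2.58, D=2.6, E=0.56, F=4.16, G=1.78
Highest average = 4.94 → B.

maximin → B; laplace → B (agree)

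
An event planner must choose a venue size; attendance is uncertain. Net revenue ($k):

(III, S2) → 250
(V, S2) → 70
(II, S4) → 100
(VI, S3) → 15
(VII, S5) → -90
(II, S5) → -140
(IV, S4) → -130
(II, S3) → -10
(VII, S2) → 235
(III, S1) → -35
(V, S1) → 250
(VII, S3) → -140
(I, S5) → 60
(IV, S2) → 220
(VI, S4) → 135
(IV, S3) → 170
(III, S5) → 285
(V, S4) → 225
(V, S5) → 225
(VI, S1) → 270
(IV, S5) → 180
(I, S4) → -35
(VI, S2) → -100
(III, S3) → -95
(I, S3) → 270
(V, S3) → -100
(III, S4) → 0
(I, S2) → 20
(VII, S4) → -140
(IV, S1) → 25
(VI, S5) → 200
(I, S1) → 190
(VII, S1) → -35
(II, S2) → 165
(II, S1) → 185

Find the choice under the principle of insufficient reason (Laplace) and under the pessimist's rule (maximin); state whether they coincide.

laplace → V; maximin → I (disagree)

Row averages: I=101, II=60, III=81, IV=93, V=134, VI=104, VII=-34
Highest average = 134 → V.
Row minima: I=-35, II=-140, III=-95, IV=-130, V=-100, VI=-100, VII=-140
Best worst-case = -35 → I.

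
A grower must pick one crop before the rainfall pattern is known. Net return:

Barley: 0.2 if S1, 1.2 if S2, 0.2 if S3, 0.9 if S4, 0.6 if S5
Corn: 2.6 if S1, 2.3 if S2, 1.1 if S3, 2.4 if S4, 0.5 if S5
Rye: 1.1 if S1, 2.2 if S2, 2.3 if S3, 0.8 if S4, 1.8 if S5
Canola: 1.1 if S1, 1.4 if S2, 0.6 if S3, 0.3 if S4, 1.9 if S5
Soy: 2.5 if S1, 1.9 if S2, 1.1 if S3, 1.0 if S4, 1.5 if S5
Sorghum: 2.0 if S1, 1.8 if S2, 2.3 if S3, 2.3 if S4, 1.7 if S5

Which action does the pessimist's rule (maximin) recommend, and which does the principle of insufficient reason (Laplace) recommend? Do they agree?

maximin → Sorghum; laplace → Sorghum (agree)

Row minima: Barley=0.2, Corn=0.5, Rye=0.8, Canola=0.3, Soy=1.0, Sorghum=1.7
Best worst-case = 1.7 → Sorghum.
Row averages: Barley=0.62, Corn=1.78, Rye=1.64, Canola=1.06, Soy=1.6, Sorghum=2.02
Highest average = 2.02 → Sorghum.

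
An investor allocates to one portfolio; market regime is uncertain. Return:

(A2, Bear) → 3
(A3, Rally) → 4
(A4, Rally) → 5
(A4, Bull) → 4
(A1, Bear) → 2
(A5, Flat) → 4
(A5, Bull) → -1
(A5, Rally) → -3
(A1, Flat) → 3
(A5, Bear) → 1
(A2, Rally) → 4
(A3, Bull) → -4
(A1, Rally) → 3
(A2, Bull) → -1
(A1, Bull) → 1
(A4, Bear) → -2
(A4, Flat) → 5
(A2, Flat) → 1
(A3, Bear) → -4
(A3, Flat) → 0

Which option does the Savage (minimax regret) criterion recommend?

A1

Column bests: Bear=3, Flat=5, Bull=4, Rally=5.
A1 regrets: 1, 2, 3, 2 → max 3
A2 regrets: 0, 4, 5, 1 → max 5
A3 regrets: 7, 5, 8, 1 → max 8
A4 regrets: 5, 0, 0, 0 → max 5
A5 regrets: 2, 1, 5, 8 → max 8
Smallest max regret = 3 → A1.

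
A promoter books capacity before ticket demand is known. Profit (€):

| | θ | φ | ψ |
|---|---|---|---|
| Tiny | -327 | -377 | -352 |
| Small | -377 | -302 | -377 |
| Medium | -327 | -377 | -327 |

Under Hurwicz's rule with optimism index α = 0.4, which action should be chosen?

Tiny: 0.4·(-327) + 0.6·(-377) = -357
Small: 0.4·(-302) + 0.6·(-377) = -347
Medium: 0.4·(-327) + 0.6·(-377) = -357
Highest Hurwicz score = -347 → Small.

Small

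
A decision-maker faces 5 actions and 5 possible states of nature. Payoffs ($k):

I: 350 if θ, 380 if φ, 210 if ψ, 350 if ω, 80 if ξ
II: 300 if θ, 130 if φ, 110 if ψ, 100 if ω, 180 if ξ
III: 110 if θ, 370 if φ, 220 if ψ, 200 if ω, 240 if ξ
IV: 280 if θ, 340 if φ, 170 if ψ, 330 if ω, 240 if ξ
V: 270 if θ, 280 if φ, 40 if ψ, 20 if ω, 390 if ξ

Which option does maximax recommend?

V

Row maxima: I=380, II=300, III=370, IV=340, V=390
Best best-case = 390 → V.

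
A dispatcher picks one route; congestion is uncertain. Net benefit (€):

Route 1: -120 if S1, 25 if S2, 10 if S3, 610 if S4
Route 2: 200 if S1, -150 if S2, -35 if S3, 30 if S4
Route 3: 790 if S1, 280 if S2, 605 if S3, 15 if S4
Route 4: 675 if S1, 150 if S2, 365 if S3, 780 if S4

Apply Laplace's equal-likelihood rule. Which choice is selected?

Route 4

Row averages: Route 1=131.25, Route 2=11.25, Route 3=422.5, Route 4=492.5
Highest average = 492.5 → Route 4.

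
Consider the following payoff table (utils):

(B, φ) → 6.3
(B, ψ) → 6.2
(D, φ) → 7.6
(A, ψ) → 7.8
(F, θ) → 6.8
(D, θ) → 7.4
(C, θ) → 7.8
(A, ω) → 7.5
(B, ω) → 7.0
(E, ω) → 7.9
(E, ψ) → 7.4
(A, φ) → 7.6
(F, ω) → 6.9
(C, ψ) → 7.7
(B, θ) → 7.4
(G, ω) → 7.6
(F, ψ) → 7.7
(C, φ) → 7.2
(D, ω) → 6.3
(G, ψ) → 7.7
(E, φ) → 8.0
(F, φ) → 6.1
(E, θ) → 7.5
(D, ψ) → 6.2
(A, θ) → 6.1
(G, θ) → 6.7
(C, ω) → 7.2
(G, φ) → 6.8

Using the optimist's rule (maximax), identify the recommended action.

E

Row maxima: A=7.8, B=7.4, C=7.8, D=7.6, E=8.0, F=7.7, G=7.7
Best best-case = 8.0 → E.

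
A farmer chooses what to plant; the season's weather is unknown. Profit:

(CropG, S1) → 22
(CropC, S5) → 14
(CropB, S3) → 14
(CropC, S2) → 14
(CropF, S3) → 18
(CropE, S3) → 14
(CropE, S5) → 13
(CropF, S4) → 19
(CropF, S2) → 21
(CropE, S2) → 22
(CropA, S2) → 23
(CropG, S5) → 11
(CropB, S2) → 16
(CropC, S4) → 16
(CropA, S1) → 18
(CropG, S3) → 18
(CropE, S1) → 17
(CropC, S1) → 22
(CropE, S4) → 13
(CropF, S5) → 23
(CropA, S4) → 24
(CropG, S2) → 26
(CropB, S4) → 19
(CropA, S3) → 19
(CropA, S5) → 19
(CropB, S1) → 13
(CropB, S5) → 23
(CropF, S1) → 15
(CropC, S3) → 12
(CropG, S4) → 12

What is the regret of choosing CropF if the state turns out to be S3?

1

Best payoff under S3 is 19.
Regret = 19 − 18 = 1.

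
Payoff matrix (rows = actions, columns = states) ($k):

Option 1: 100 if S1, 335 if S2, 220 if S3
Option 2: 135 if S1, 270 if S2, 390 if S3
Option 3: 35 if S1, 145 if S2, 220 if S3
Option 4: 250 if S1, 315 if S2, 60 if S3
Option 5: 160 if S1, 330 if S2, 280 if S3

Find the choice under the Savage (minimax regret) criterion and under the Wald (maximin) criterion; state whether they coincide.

Column bests: S1=250, S2=335, S3=390.
Option 1 regrets: 150, 0, 170 → max 170
Option 2 regrets: 115, 65, 0 → max 115
Option 3 regrets: 215, 190, 170 → max 215
Option 4 regrets: 0, 20, 330 → max 330
Option 5 regrets: 90, 5, 110 → max 110
Smallest max regret = 110 → Option 5.
Row minima: Option 1=100, Option 2=135, Option 3=35, Option 4=60, Option 5=160
Best worst-case = 160 → Option 5.

minimax regret → Option 5; maximin → Option 5 (agree)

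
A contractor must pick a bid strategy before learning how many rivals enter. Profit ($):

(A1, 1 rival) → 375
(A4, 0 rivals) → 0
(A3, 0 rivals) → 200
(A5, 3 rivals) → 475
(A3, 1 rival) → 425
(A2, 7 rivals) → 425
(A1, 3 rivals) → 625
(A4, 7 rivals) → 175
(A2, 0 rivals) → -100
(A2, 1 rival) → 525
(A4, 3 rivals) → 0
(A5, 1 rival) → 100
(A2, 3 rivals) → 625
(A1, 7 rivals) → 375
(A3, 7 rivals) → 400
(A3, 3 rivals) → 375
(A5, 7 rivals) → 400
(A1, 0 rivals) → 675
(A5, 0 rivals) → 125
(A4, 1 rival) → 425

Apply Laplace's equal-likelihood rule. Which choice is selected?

A1

Row averages: A1=512.5, A2=368.75, A3=350, A4=150, A5=275
Highest average = 512.5 → A1.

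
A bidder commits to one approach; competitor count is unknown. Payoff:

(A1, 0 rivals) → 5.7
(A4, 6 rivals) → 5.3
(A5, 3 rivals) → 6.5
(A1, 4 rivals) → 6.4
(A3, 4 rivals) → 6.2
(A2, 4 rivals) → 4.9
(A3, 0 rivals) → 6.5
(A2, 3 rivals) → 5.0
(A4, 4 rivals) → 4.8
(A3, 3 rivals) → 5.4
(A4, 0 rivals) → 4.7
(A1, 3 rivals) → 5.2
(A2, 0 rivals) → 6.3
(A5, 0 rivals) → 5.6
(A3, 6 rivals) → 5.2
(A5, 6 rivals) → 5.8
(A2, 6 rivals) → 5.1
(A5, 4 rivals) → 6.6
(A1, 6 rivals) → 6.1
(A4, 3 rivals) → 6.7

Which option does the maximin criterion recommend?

A5

Row minima: A1=5.2, A2=4.9, A3=5.2, A4=4.7, A5=5.6
Best worst-case = 5.6 → A5.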